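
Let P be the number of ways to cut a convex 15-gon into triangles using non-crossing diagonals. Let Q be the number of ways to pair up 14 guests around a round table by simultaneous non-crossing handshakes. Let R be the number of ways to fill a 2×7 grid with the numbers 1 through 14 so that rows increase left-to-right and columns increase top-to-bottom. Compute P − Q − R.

A convex 15-gon is triangulated into 13 triangles, and the number of such triangulations is the Catalan number C_{15−2} = C_13. So P = C_13 = 742900.
Non-crossing handshake pairings of 2n people are counted by C_n; 14 people gives n = 7. So Q = C_7 = 429.
Standard Young tableaux of shape 2×n are counted by C_n; here n = 7. So R = C_7 = 429.
P − Q − R = 742900 − 429 − 429 = 742042.

742042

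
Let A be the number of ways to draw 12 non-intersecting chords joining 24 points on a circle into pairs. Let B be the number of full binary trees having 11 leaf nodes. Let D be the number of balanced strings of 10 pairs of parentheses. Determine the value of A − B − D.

174420

Pairing 24 circle points by 12 non-crossing chords gives C_12 matchings. So A = C_12 = 208012.
Full binary trees with 11 leaves have 11−1 = 10 internal nodes, so there are C_10 of them. So B = C_10 = 16796.
Balanced strings of n pairs of brackets are counted by C_n; here n = 10. So D = C_10 = 16796.
A − B − D = 208012 − 16796 − 16796 = 174420.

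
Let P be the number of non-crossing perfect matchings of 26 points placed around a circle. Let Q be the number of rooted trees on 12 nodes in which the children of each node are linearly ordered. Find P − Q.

Pairing 26 circle points by 13 non-crossing chords gives C_13 matchings. So P = C_13 = 742900.
A rooted plane tree on 12 nodes has 11 edges, and such trees are counted by C_11. So Q = C_11 = 58786.
P − Q = 742900 − 58786 = 684114.

684114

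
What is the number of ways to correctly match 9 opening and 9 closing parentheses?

With 9 pairs the number of balanced bracket strings is the Catalan number C_9.
C_9 = 4862.

4862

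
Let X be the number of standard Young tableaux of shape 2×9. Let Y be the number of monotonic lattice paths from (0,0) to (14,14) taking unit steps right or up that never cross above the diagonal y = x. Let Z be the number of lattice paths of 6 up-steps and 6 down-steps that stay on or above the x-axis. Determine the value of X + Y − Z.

Standard Young tableaux of shape 2×n are counted by C_n; here n = 9. So X = C_9 = 4862.
Sub-diagonal monotone paths from (0,0) to (14,14) biject with Dyck paths of semilength 14, giving C_14. So Y = C_14 = 2674440.
Dyck paths of semilength n (length 2n) are counted by C_n; here n = 6. So Z = C_6 = 132.
X + Y − Z = 4862 + 2674440 − 132 = 2679170.

2679170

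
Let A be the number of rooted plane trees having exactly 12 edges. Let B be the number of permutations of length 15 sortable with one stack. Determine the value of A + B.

A rooted plane tree with 12 edges has 13 nodes, and the count is C_12. So A = C_12 = 208012.
Stack-sortable permutations are exactly the 231-avoiding ones, counted by C_n; here n = 15. So B = C_15 = 9694845.
A + B = 208012 + 9694845 = 9902857.

9902857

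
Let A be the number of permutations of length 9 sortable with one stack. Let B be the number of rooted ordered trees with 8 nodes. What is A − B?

4433

By Knuth's characterisation, the stack-sortable permutations of length 9 are the 231-avoiders, numbering C_9. So A = C_9 = 4862.
Rooted ordered (plane) trees on m nodes have m−1 edges and are counted by C_{m−1}; m = 8 gives C_7. So B = C_7 = 429.
A − B = 4862 − 429 = 4433.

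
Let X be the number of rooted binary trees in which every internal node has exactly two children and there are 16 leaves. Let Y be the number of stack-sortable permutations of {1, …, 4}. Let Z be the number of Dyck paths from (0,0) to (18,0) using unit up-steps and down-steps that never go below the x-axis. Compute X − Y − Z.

9689969

A full binary tree with L leaves has L−1 internal nodes and is counted by C_{L−1}; L = 16 gives C_15. So X = C_15 = 9694845.
Stack-sortable permutations are exactly the 231-avoiding ones, counted by C_n; here n = 4. So Y = C_4 = 14.
Dyck paths of semilength n (length 2n) are counted by C_n; here n = 9. So Z = C_9 = 4862.
X − Y − Z = 9694845 − 14 − 4862 = 9689969.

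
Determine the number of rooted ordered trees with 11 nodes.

Rooted ordered (plane) trees on m nodes have m−1 edges and are counted by C_{m−1}; m = 11 gives C_10.
C_10 = 16796.

16796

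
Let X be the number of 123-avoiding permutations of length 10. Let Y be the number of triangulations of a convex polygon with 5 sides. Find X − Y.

16791

Permutations of [n] avoiding any single length-3 pattern are counted by C_n; here n = 10. So X = C_10 = 16796.
A convex 5-gon is triangulated into 3 triangles, and the number of such triangulations is the Catalan number C_{5−2} = C_3. So Y = C_3 = 5.
X − Y = 16796 − 5 = 16791.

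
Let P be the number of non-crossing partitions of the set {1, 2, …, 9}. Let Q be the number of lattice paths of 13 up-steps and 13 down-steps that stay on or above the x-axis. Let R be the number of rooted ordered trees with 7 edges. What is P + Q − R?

747333

Non-crossing partitions of an n-element set are counted by C_n; here n = 9. So P = C_9 = 4862.
A Dyck path with 13 up-steps and 13 down-steps has semilength 13, so there are C_13 of them. So Q = C_13 = 742900.
A rooted plane tree with 7 edges has 8 nodes, and the count is C_7. So R = C_7 = 429.
P + Q − R = 4862 + 742900 − 429 = 747333.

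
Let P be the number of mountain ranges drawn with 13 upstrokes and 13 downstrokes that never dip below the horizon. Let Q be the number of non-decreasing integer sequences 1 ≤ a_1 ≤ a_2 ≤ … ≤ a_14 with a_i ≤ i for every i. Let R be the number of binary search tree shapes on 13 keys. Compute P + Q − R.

2674440

Dyck paths of semilength n (length 2n) are counted by C_n; here n = 13. So P = C_13 = 742900.
Such sub-staircase sequences of length n are counted by C_n; here n = 14. So Q = C_14 = 2674440.
Rooted binary trees with 13 nodes (each child slot possibly empty) number C_13. So R = C_13 = 742900.
P + Q − R = 742900 + 2674440 − 742900 = 2674440.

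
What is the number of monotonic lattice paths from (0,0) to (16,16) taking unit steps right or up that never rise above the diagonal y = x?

Monotone paths in an n×n grid that stay weakly below the diagonal are counted by C_n; here n = 16.
C_16 = 35357670.

35357670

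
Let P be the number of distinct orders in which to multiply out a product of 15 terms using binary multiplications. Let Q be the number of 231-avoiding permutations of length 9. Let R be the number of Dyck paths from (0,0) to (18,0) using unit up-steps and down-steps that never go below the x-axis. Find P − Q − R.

Ways to associate a product of 15 factors correspond to binary trees on 15 leaves, so the count is C_14. So P = C_14 = 2674440.
Permutations of [n] avoiding any single length-3 pattern are counted by C_n; here n = 9. So Q = C_9 = 4862.
A Dyck path with 9 up-steps and 9 down-steps has semilength 9, so there are C_9 of them. So R = C_9 = 4862.
P − Q − R = 2674440 − 4862 − 4862 = 2664716.

2664716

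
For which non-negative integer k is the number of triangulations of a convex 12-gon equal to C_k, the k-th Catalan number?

10

A convex 12-gon is triangulated into 10 triangles, and the number of such triangulations is the Catalan number C_{12−2} = C_10.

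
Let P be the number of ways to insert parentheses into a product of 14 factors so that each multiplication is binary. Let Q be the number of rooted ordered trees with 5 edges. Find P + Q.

Bracketing 14 factors into binary products is counted by C_{14−1} = C_13. So P = C_13 = 742900.
Rooted ordered trees with n edges are counted by C_n; here n = 5. So Q = C_5 = 42.
P + Q = 742900 + 42 = 742942.

742942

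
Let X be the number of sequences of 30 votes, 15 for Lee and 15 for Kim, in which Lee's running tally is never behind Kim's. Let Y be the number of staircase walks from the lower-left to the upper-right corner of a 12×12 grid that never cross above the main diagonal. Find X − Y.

9486833

Reading a vote for the leader as '(' and for the other as ')' turns such a sequence into a balanced string of 15 pairs, so the count is C_15. So X = C_15 = 9694845.
Sub-diagonal monotone paths from (0,0) to (12,12) biject with Dyck paths of semilength 12, giving C_12. So Y = C_12 = 208012.
X − Y = 9694845 − 208012 = 9486833.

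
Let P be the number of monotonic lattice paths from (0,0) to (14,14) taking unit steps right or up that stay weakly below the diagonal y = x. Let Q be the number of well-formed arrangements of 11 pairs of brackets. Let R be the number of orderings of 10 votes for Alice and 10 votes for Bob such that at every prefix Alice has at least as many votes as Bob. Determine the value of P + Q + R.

Monotone paths in an n×n grid that stay weakly below the diagonal are counted by C_n; here n = 14. So P = C_14 = 2674440.
With 11 pairs the number of balanced bracket strings is the Catalan number C_11. So Q = C_11 = 58786.
Reading a vote for the leader as '(' and for the other as ')' turns such a sequence into a balanced string of 10 pairs, so the count is C_10. So R = C_10 = 16796.
P + Q + R = 2674440 + 58786 + 16796 = 2750022.

2750022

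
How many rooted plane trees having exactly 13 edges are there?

742900

Rooted ordered trees with n edges are counted by C_n; here n = 13.
C_13 = C_12 · 2(2·12+1)/(12+2) = 208012 · 50/14 = 742900.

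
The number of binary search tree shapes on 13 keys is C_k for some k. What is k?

Rooted binary trees with 13 nodes (each child slot possibly empty) number C_13.

13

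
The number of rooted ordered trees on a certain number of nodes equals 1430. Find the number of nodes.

9

Rooted ordered trees on m nodes are counted by C_{m−1}, and C_8 = 1430.
So the index is 8, and the number of nodes is 8 + 1 = 9.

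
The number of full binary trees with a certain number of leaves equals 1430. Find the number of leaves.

Full binary trees with L leaves are counted by C_{L−1}, and C_8 = 1430.
So the index is 8, and the number of leaves is 8 + 1 = 9.

9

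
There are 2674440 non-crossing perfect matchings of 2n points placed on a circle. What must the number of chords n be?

Non-crossing pairings of 2n points on a circle are counted by C_n, and C_14 = 2674440.

14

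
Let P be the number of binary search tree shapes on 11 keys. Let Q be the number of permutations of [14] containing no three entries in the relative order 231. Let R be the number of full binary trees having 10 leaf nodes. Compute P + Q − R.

2728364

There are C_n binary search tree shapes on n keys; with n = 11 that is C_11. So P = C_11 = 58786.
Permutations of [n] avoiding any single length-3 pattern are counted by C_n; here n = 14. So Q = C_14 = 2674440.
A full binary tree with L leaves has L−1 internal nodes and is counted by C_{L−1}; L = 10 gives C_9. So R = C_9 = 4862.
P + Q − R = 58786 + 2674440 − 4862 = 2728364.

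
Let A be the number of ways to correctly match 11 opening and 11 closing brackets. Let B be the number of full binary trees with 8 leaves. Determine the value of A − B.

A balanced arrangement of 11 bracket pairs is a Dyck word of semilength 11, so the count is C_11. So A = C_11 = 58786.
Full binary trees with 8 leaves have 8−1 = 7 internal nodes, so there are C_7 of them. So B = C_7 = 429.
A − B = 58786 − 429 = 58357.

58357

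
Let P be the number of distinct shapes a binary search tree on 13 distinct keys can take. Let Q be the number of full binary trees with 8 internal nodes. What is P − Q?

Rooted binary trees with 13 nodes (each child slot possibly empty) number C_13. So P = C_13 = 742900.
Full binary trees with n internal nodes are counted by C_n; here n = 8. So Q = C_8 = 1430.
P − Q = 742900 − 1430 = 741470.

741470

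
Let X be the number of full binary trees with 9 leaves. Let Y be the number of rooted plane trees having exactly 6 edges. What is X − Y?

A full binary tree with L leaves has L−1 internal nodes and is counted by C_{L−1}; L = 9 gives C_8. So X = C_8 = 1430.
Rooted ordered trees with n edges are counted by C_n; here n = 6. So Y = C_6 = 132.
X − Y = 1430 − 132 = 1298.

1298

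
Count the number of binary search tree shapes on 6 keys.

Rooted binary trees with 6 nodes (each child slot possibly empty) number C_6.
C_6 = C(12,6)/7 = 924/7 = 132.

132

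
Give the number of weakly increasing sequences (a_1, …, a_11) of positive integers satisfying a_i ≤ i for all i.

58786

Such sub-staircase sequences of length n are counted by C_n; here n = 11.
C_11 = 58786.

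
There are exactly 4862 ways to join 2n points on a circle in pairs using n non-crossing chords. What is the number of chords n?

Non-crossing pairings of 2n points on a circle are counted by C_n. The Catalan number equal to 4862 is C_9.

9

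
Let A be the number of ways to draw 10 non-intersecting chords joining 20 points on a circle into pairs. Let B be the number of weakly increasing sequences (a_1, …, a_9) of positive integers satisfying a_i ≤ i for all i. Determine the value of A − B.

Non-crossing perfect matchings of 2n points on a circle are counted by C_n; with 20 points, n = 10. So A = C_10 = 16796.
Such sub-staircase sequences of length n are counted by C_n; here n = 9. So B = C_9 = 4862.
A − B = 16796 − 4862 = 11934.

11934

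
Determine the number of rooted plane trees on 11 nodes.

A rooted plane tree on 11 nodes has 10 edges, and such trees are counted by C_10.
C_10 = C(20,10)/11 = 184756/11 = 16796.

16796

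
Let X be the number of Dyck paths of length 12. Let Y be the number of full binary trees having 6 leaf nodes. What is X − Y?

90

A Dyck path with 6 up-steps and 6 down-steps has semilength 6, so there are C_6 of them. So X = C_6 = 132.
A full binary tree with L leaves has L−1 internal nodes and is counted by C_{L−1}; L = 6 gives C_5. So Y = C_5 = 42.
X − Y = 132 − 42 = 90.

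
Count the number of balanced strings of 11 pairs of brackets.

With 11 pairs the number of balanced bracket strings is the Catalan number C_11.
C_11 = C_10 · 2(2·10+1)/(10+2) = 16796 · 42/12 = 58786.

58786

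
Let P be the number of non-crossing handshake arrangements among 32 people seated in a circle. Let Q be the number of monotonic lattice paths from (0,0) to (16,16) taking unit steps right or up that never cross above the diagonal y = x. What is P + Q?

70715340

Non-crossing handshake pairings of 2n people are counted by C_n; 32 people gives n = 16. So P = C_16 = 35357670.
Sub-diagonal monotone paths from (0,0) to (16,16) biject with Dyck paths of semilength 16, giving C_16. So Q = C_16 = 35357670.
P + Q = 35357670 + 35357670 = 70715340.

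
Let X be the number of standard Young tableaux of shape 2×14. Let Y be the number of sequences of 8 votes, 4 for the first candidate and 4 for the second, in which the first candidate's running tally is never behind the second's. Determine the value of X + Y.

2674454

By the hook-length formula (or a Dyck-path bijection), SYT of shape 2×14 number C_14. So X = C_14 = 2674440.
Ballot sequences with n votes each where one side never trails are Dyck words, counted by C_n; here n = 4. So Y = C_4 = 14.
X + Y = 2674440 + 14 = 2674454.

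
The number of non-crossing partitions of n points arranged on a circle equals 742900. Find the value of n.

13

Non-crossing partitions of [n] are counted by C_n, and C_13 = 742900.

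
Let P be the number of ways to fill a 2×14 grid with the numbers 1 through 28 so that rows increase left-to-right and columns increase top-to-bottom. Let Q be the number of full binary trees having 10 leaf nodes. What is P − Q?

By the hook-length formula (or a Dyck-path bijection), SYT of shape 2×14 number C_14. So P = C_14 = 2674440.
A full binary tree with L leaves has L−1 internal nodes and is counted by C_{L−1}; L = 10 gives C_9. So Q = C_9 = 4862.
P − Q = 2674440 − 4862 = 2669578.

2669578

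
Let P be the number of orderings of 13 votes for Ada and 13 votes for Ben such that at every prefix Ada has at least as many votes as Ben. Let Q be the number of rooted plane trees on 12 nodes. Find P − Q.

684114

Reading a vote for the leader as '(' and for the other as ')' turns such a sequence into a balanced string of 13 pairs, so the count is C_13. So P = C_13 = 742900.
A rooted plane tree on 12 nodes has 11 edges, and such trees are counted by C_11. So Q = C_11 = 58786.
P − Q = 742900 − 58786 = 684114.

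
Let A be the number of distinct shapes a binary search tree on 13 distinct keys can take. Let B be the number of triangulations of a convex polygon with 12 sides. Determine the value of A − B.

There are C_n binary search tree shapes on n keys; with n = 13 that is C_13. So A = C_13 = 742900.
Triangulations of a convex m-gon are counted by C_{m−2}; with m = 12 this is C_10. So B = C_10 = 16796.
A − B = 742900 − 16796 = 726104.

726104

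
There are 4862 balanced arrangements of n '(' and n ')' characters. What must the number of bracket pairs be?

Balanced strings of n bracket-pairs are counted by C_n, and C_9 = 4862.

9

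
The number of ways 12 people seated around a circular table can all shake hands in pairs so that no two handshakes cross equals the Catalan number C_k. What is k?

Non-crossing handshake pairings of 2n people are counted by C_n; 12 people gives n = 6.

6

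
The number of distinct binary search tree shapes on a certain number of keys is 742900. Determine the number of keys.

13

Binary search tree shapes on n keys are counted by C_n. The Catalan number equal to 742900 is C_13.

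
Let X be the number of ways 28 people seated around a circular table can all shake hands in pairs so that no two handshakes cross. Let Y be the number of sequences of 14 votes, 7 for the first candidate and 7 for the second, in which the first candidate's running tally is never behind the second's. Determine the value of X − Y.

With 28 = 2·14 people, non-crossing handshake pairings are non-crossing perfect matchings on a circle, counted by C_14. So X = C_14 = 2674440.
Ballot sequences with n votes each where one side never trails are Dyck words, counted by C_n; here n = 7. So Y = C_7 = 429.
X − Y = 2674440 − 429 = 2674011.

2674011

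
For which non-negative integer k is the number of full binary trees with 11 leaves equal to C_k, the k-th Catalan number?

A full binary tree with L leaves has L−1 internal nodes and is counted by C_{L−1}; L = 11 gives C_10.

10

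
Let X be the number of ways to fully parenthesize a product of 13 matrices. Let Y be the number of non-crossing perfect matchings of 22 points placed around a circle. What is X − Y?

Parenthesizations of m factors correspond to full binary trees with m leaves, counted by C_{m−1}; m = 13 gives C_12. So X = C_12 = 208012.
Non-crossing perfect matchings of 2n points on a circle are counted by C_n; with 22 points, n = 11. So Y = C_11 = 58786.
X − Y = 208012 − 58786 = 149226.

149226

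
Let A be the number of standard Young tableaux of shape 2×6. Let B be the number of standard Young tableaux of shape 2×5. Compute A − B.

90

By the hook-length formula (or a Dyck-path bijection), SYT of shape 2×6 number C_6. So A = C_6 = 132.
By the hook-length formula (or a Dyck-path bijection), SYT of shape 2×5 number C_5. So B = C_5 = 42.
A − B = 132 − 42 = 90.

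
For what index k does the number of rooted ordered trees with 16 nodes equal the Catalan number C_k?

15

Rooted ordered (plane) trees on m nodes have m−1 edges and are counted by C_{m−1}; m = 16 gives C_15.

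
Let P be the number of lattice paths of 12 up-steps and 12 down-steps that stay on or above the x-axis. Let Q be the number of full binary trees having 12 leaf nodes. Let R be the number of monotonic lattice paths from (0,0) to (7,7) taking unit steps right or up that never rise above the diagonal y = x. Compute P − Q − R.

148797

A Dyck path with 12 up-steps and 12 down-steps has semilength 12, so there are C_12 of them. So P = C_12 = 208012.
A full binary tree with L leaves has L−1 internal nodes and is counted by C_{L−1}; L = 12 gives C_11. So Q = C_11 = 58786.
Monotone paths in an n×n grid that stay weakly below the diagonal are counted by C_n; here n = 7. So R = C_7 = 429.
P − Q − R = 208012 − 58786 − 429 = 148797.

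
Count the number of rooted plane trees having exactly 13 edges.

742900

Rooted ordered trees with n edges are counted by C_n; here n = 13.
C_13 = 742900.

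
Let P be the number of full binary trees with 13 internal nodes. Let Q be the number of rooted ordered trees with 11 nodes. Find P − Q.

726104

The number of full binary trees on 13 internal nodes is the Catalan number C_13. So P = C_13 = 742900.
A rooted plane tree on 11 nodes has 10 edges, and such trees are counted by C_10. So Q = C_10 = 16796.
P − Q = 742900 − 16796 = 726104.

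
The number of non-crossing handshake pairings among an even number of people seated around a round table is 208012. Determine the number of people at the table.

24

Non-crossing handshake pairings of 2n people are counted by C_n. Since C_12 = 208012, the index is 12.
So n = 12, and there are 2n = 24 people.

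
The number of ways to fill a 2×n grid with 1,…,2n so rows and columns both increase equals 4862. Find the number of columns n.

9

Standard Young tableaux of shape 2×n are counted by C_n; 4862 = C_9.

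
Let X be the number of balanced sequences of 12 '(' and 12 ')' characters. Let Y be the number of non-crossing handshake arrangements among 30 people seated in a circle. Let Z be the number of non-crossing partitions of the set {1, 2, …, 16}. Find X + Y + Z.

With 12 pairs the number of balanced bracket strings is the Catalan number C_12. So X = C_12 = 208012.
Non-crossing handshake pairings of 2n people are counted by C_n; 30 people gives n = 15. So Y = C_15 = 9694845.
Non-crossing partitions of an n-element set are counted by C_n; here n = 16. So Z = C_16 = 35357670.
X + Y + Z = 208012 + 9694845 + 35357670 = 45260527.

45260527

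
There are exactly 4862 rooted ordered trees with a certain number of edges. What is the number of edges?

Rooted ordered trees with n edges are counted by C_n; 4862 = C_9.

9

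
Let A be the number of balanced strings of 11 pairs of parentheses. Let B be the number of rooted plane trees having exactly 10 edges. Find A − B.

With 11 pairs the number of balanced bracket strings is the Catalan number C_11. So A = C_11 = 58786.
A rooted plane tree with 10 edges has 11 nodes, and the count is C_10. So B = C_10 = 16796.
A − B = 58786 − 16796 = 41990.

41990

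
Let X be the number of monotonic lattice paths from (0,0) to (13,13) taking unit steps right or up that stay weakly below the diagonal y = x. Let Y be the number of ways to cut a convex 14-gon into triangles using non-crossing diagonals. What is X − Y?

Monotone paths in an n×n grid that stay weakly below the diagonal are counted by C_n; here n = 13. So X = C_13 = 742900.
The number of triangulations of a 14-gon is the Catalan number C_12 (index = sides − 2). So Y = C_12 = 208012.
X − Y = 742900 − 208012 = 534888.

534888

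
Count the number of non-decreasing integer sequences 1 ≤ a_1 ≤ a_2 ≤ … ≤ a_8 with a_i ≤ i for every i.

Weakly increasing sequences with a_i ≤ i biject with Dyck paths of semilength 8, so there are C_8.
C_8 = C(16,8)/9 = 12870/9 = 1430.

1430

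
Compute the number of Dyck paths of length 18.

4862

Dyck paths of semilength n (length 2n) are counted by C_n; here n = 9.
C_9 = C(18,9)/10 = 48620/10 = 4862.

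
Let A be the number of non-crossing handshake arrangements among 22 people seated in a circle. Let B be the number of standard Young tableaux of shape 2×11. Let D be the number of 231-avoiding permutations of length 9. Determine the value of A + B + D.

122434

Non-crossing handshake pairings of 2n people are counted by C_n; 22 people gives n = 11. So A = C_11 = 58786.
By the hook-length formula (or a Dyck-path bijection), SYT of shape 2×11 number C_11. So B = C_11 = 58786.
Permutations of [n] avoiding any single length-3 pattern are counted by C_n; here n = 9. So D = C_9 = 4862.
A + B + D = 58786 + 58786 + 4862 = 122434.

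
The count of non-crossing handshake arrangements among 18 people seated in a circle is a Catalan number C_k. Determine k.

With 18 = 2·9 people, non-crossing handshake pairings are non-crossing perfect matchings on a circle, counted by C_9.

9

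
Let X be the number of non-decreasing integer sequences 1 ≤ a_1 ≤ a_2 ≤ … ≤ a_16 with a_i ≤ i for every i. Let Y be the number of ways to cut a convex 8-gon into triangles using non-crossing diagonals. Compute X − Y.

Weakly increasing sequences with a_i ≤ i biject with Dyck paths of semilength 16, so there are C_16. So X = C_16 = 35357670.
Triangulations of a convex m-gon are counted by C_{m−2}; with m = 8 this is C_6. So Y = C_6 = 132.
X − Y = 35357670 − 132 = 35357538.

35357538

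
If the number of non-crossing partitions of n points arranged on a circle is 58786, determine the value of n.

11

Non-crossing partitions of [n] are counted by C_n, and C_11 = 58786.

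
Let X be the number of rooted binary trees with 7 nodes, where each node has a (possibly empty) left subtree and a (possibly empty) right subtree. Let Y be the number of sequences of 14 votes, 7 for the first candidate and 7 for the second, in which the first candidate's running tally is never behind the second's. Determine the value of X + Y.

There are C_n binary search tree shapes on n keys; with n = 7 that is C_7. So X = C_7 = 429.
Ballot sequences with n votes each where one side never trails are Dyck words, counted by C_n; here n = 7. So Y = C_7 = 429.
X + Y = 429 + 429 = 858.

858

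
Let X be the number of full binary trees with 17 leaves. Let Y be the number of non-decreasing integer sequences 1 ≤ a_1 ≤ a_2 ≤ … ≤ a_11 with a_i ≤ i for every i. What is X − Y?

35298884

Full binary trees with 17 leaves have 17−1 = 16 internal nodes, so there are C_16 of them. So X = C_16 = 35357670.
Such sub-staircase sequences of length n are counted by C_n; here n = 11. So Y = C_11 = 58786.
X − Y = 35357670 − 58786 = 35298884.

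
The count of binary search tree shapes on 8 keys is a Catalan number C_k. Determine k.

8

Rooted binary trees with 8 nodes (each child slot possibly empty) number C_8.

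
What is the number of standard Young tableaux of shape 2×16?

35357670

By the hook-length formula (or a Dyck-path bijection), SYT of shape 2×16 number C_16.
C_16 = 35357670.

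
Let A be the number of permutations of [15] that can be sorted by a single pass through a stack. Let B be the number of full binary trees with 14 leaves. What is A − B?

By Knuth's characterisation, the stack-sortable permutations of length 15 are the 231-avoiders, numbering C_15. So A = C_15 = 9694845.
Full binary trees with 14 leaves have 14−1 = 13 internal nodes, so there are C_13 of them. So B = C_13 = 742900.
A − B = 9694845 − 742900 = 8951945.

8951945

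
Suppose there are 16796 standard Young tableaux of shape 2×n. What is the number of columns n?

Standard Young tableaux of shape 2×n are counted by C_n. Since C_10 = 16796, the index is 10.

10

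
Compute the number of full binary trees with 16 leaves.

9694845

Full binary trees with 16 leaves have 16−1 = 15 internal nodes, so there are C_15 of them.
C_15 = C_14 · 2(2·14+1)/(14+2) = 2674440 · 58/16 = 9694845.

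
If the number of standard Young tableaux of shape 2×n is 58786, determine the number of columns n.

11

Standard Young tableaux of shape 2×n are counted by C_n; 58786 = C_11.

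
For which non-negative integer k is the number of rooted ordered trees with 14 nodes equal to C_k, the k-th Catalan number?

A rooted plane tree on 14 nodes has 13 edges, and such trees are counted by C_13.

13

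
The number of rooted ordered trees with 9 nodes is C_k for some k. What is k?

8

A rooted plane tree on 9 nodes has 8 edges, and such trees are counted by C_8.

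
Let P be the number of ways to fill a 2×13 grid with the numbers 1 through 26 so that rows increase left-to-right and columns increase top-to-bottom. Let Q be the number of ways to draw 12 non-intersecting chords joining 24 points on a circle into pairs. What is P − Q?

By the hook-length formula (or a Dyck-path bijection), SYT of shape 2×13 number C_13. So P = C_13 = 742900.
Pairing 24 circle points by 12 non-crossing chords gives C_12 matchings. So Q = C_12 = 208012.
P − Q = 742900 − 208012 = 534888.

534888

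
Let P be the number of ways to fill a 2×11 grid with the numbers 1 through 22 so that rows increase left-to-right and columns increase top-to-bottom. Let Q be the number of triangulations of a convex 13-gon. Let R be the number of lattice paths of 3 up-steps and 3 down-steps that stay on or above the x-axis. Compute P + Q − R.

117567

Standard Young tableaux of shape 2×n are counted by C_n; here n = 11. So P = C_11 = 58786.
Triangulations of a convex m-gon are counted by C_{m−2}; with m = 13 this is C_11. So Q = C_11 = 58786.
A Dyck path with 3 up-steps and 3 down-steps has semilength 3, so there are C_3 of them. So R = C_3 = 5.
P + Q − R = 58786 + 58786 − 5 = 117567.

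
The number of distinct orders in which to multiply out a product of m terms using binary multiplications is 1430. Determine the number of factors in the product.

Parenthesizations of m factors are counted by C_{m−1}; 1430 = C_8.
So the index is 8, and the number of factors is 8 + 1 = 9.

9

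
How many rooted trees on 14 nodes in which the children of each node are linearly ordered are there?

A rooted plane tree on 14 nodes has 13 edges, and such trees are counted by C_13.
C_13 = C_12 · 2(2·12+1)/(12+2) = 208012 · 50/14 = 742900.

742900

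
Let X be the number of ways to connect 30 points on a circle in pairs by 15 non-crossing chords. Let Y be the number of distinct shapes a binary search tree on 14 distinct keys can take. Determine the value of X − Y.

7020405

Pairing 30 circle points by 15 non-crossing chords gives C_15 matchings. So X = C_15 = 9694845.
There are C_n binary search tree shapes on n keys; with n = 14 that is C_14. So Y = C_14 = 2674440.
X − Y = 9694845 − 2674440 = 7020405.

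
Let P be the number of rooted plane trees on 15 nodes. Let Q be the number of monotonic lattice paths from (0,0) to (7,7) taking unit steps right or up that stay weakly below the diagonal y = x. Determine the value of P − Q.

2674011

Rooted ordered (plane) trees on m nodes have m−1 edges and are counted by C_{m−1}; m = 15 gives C_14. So P = C_14 = 2674440.
Monotone paths in an n×n grid that stay weakly below the diagonal are counted by C_n; here n = 7. So Q = C_7 = 429.
P − Q = 2674440 − 429 = 2674011.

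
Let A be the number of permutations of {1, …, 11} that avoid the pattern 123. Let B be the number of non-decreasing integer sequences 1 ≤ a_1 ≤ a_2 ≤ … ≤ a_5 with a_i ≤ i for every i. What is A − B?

Permutations of [n] avoiding any single length-3 pattern are counted by C_n; here n = 11. So A = C_11 = 58786.
Weakly increasing sequences with a_i ≤ i biject with Dyck paths of semilength 5, so there are C_5. So B = C_5 = 42.
A − B = 58786 − 42 = 58744.

58744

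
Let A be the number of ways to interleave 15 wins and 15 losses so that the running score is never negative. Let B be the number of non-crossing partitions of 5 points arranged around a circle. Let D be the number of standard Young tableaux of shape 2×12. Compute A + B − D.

Ballot sequences with n votes each where one side never trails are Dyck words, counted by C_n; here n = 15. So A = C_15 = 9694845.
The non-crossing partitions of [5] form a lattice of size C_5. So B = C_5 = 42.
By the hook-length formula (or a Dyck-path bijection), SYT of shape 2×12 number C_12. So D = C_12 = 208012.
A + B − D = 9694845 + 42 − 208012 = 9486875.

9486875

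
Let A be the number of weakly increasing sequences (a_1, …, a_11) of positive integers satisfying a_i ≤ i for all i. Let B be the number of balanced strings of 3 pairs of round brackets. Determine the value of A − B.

Such sub-staircase sequences of length n are counted by C_n; here n = 11. So A = C_11 = 58786.
Balanced strings of n pairs of brackets are counted by C_n; here n = 3. So B = C_3 = 5.
A − B = 58786 − 5 = 58781.

58781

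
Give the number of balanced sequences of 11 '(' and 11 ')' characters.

58786

With 11 pairs the number of balanced bracket strings is the Catalan number C_11.
C_11 = 58786.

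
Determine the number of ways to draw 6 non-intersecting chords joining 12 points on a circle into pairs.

Pairing 12 circle points by 6 non-crossing chords gives C_6 matchings.
C_6 = C(12,6)/7 = 924/7 = 132.

132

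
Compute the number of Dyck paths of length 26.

Paths of 13 up- and 13 down-steps that never dip below the axis are Dyck paths; their count is C_13.
C_13 = 742900.

742900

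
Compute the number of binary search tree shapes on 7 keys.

Binary trees (left/right distinguished) on n nodes are counted by C_n; here n = 7.
C_7 = 429.

429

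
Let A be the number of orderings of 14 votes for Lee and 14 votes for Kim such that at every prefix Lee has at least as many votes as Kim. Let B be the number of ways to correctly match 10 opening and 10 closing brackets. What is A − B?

2657644

Reading a vote for the leader as '(' and for the other as ')' turns such a sequence into a balanced string of 14 pairs, so the count is C_14. So A = C_14 = 2674440.
A balanced arrangement of 10 bracket pairs is a Dyck word of semilength 10, so the count is C_10. So B = C_10 = 16796.
A − B = 2674440 − 16796 = 2657644.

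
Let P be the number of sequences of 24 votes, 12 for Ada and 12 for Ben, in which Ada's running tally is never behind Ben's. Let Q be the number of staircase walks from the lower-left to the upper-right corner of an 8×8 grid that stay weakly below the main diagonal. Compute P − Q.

206582

Reading a vote for the leader as '(' and for the other as ')' turns such a sequence into a balanced string of 12 pairs, so the count is C_12. So P = C_12 = 208012.
Sub-diagonal monotone paths from (0,0) to (8,8) biject with Dyck paths of semilength 8, giving C_8. So Q = C_8 = 1430.
P − Q = 208012 − 1430 = 206582.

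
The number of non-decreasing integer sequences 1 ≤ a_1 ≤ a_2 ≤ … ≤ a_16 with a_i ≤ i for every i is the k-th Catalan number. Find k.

Weakly increasing sequences with a_i ≤ i biject with Dyck paths of semilength 16, so there are C_16.

16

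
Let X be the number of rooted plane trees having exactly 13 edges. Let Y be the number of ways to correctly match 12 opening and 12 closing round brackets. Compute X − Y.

534888

Rooted ordered trees with n edges are counted by C_n; here n = 13. So X = C_13 = 742900.
Balanced strings of n pairs of brackets are counted by C_n; here n = 12. So Y = C_12 = 208012.
X − Y = 742900 − 208012 = 534888.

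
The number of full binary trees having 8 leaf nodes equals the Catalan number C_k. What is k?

7

A full binary tree with L leaves has L−1 internal nodes and is counted by C_{L−1}; L = 8 gives C_7.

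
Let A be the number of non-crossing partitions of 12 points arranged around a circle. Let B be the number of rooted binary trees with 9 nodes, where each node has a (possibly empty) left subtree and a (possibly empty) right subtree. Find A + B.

Non-crossing partitions of an n-element set are counted by C_n; here n = 12. So A = C_12 = 208012.
There are C_n binary search tree shapes on n keys; with n = 9 that is C_9. So B = C_9 = 4862.
A + B = 208012 + 4862 = 212874.

212874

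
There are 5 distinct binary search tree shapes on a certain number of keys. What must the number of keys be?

3

Binary search tree shapes on n keys are counted by C_n, and C_3 = 5.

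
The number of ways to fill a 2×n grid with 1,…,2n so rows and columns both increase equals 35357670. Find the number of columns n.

16

Standard Young tableaux of shape 2×n are counted by C_n, and C_16 = 35357670.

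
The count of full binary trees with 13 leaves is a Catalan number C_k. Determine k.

12

A full binary tree with L leaves has L−1 internal nodes and is counted by C_{L−1}; L = 13 gives C_12.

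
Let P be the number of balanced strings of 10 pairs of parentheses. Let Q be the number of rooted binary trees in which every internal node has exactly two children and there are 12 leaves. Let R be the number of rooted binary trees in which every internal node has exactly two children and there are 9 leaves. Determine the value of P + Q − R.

With 10 pairs the number of balanced bracket strings is the Catalan number C_10. So P = C_10 = 16796.
Full binary trees with 12 leaves have 12−1 = 11 internal nodes, so there are C_11 of them. So Q = C_11 = 58786.
A full binary tree with L leaves has L−1 internal nodes and is counted by C_{L−1}; L = 9 gives C_8. So R = C_8 = 1430.
P + Q − R = 16796 + 58786 − 1430 = 74152.

74152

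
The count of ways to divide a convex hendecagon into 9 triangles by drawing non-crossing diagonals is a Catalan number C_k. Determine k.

The number of triangulations of an 11-gon is the Catalan number C_9 (index = sides − 2).

9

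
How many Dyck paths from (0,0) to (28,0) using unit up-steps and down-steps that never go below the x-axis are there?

Dyck paths of semilength n (length 2n) are counted by C_n; here n = 14.
C_14 = C(28,14)/15 = 40116600/15 = 2674440.

2674440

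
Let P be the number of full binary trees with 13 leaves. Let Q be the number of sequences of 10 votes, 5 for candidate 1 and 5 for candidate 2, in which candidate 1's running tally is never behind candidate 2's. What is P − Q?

207970

Full binary trees with 13 leaves have 13−1 = 12 internal nodes, so there are C_12 of them. So P = C_12 = 208012.
Reading a vote for the leader as '(' and for the other as ')' turns such a sequence into a balanced string of 5 pairs, so the count is C_5. So Q = C_5 = 42.
P − Q = 208012 − 42 = 207970.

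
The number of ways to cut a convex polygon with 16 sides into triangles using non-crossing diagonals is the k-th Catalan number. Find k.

A convex 16-gon is triangulated into 14 triangles, and the number of such triangulations is the Catalan number C_{16−2} = C_14.

14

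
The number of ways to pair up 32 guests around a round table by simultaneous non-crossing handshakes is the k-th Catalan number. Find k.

With 32 = 2·16 people, non-crossing handshake pairings are non-crossing perfect matchings on a circle, counted by C_16.

16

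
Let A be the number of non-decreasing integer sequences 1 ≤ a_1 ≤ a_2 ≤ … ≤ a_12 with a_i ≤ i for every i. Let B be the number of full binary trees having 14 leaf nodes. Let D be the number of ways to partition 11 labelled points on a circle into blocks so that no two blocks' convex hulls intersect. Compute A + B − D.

892126

Such sub-staircase sequences of length n are counted by C_n; here n = 12. So A = C_12 = 208012.
A full binary tree with L leaves has L−1 internal nodes and is counted by C_{L−1}; L = 14 gives C_13. So B = C_13 = 742900.
Non-crossing partitions of an n-element set are counted by C_n; here n = 11. So D = C_11 = 58786.
A + B − D = 208012 + 742900 − 58786 = 892126.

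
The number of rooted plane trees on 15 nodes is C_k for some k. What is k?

14

Rooted ordered (plane) trees on m nodes have m−1 edges and are counted by C_{m−1}; m = 15 gives C_14.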